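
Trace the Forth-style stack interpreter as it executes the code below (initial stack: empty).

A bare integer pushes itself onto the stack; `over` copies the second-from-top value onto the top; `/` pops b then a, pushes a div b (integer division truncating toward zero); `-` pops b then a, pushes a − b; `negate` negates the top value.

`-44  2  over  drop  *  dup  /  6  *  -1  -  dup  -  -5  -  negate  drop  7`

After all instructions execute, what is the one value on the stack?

-44    → [-44]
2      → [-44, 2]
over   → [-44, 2, -44]
drop   → [-44, 2]
*      → [-88]
dup    → [-88, -88]
/      → [1]
6      → [1, 6]
*      → [6]
-1     → [6, -1]
-      → [7]
dup    → [7, 7]
-      → [0]
-5     → [0, -5]
-      → [5]
negate → [-5]
drop   → []
7      → [7]

7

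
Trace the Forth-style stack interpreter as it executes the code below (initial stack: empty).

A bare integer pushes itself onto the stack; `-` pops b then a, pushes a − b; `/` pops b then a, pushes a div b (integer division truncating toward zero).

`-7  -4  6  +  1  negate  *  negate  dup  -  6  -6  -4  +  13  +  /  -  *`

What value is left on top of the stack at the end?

14

-7      [-7]
-4      [-7, -4]
6       [-7, -4, 6]
+       [-7, 2]
1       [-7, 2, 1]
negate  [-7, 2, -1]
*       [-7, -2]
negate  [-7, 2]
dup     [-7, 2, 2]
-       [-7, 0]
6       [-7, 0, 6]
-6      [-7, 0, 6, -6]
-4      [-7, 0, 6, -6, -4]
+       [-7, 0, 6, -10]
13      [-7, 0, 6, -10, 13]
+       [-7, 0, 6, 3]
/       [-7, 0, 2]
-       [-7, -2]
*       [14]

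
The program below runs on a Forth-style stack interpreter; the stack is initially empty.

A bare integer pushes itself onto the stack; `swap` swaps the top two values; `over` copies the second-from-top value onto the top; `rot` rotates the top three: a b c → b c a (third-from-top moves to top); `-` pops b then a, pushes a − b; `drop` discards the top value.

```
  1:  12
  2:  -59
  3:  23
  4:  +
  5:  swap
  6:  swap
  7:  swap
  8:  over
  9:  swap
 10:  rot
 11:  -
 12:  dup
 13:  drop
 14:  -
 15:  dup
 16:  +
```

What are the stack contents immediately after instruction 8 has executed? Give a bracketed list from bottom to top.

[-36, 12, -36]

12    12
-59   12 -59
23    12 -59 23
+     12 -36
swap  -36 12
swap  12 -36
swap  -36 12
over  -36 12 -36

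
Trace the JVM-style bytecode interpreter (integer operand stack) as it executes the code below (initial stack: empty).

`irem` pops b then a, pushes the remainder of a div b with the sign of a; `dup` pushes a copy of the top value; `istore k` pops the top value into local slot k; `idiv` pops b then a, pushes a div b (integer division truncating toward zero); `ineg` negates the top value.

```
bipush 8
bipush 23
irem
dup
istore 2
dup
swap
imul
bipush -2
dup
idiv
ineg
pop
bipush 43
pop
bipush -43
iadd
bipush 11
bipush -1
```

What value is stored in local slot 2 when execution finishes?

bipush 8   -> 8
bipush 23  -> 8 23
irem       -> 8
dup        -> 8 8
istore 2   -> 8
dup        -> 8 8
swap       -> 8 8
imul       -> 64
bipush -2  -> 64 -2
dup        -> 64 -2 -2
idiv       -> 64 1
ineg       -> 64 -1
pop        -> 64
bipush 43  -> 64 43
pop        -> 64
bipush -43 -> 64 -43
iadd       -> 21
bipush 11  -> 21 11
bipush -1  -> 21 11 -1

8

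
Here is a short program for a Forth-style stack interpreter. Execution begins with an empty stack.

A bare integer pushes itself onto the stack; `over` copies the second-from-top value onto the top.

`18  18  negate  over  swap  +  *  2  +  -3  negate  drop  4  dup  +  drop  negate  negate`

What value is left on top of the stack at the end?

2

18      18
18      18 18
negate  18 -18
over    18 -18 18
swap    18 18 -18
+       18 0
*       0
2       0 2
+       2
-3      2 -3
negate  2 3
drop    2
4       2 4
dup     2 4 4
+       2 8
drop    2
negate  -2
negate  2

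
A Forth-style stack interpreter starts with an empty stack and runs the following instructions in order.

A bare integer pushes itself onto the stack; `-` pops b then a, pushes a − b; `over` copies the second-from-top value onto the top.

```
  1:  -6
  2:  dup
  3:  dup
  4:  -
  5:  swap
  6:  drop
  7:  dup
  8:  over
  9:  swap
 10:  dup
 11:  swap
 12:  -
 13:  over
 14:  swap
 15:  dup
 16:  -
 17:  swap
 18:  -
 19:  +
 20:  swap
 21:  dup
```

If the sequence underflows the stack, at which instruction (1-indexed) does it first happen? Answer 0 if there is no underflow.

-6   -> [-6]
dup  -> [-6, -6]
dup  -> [-6, -6, -6]
-    -> [-6, 0]
swap -> [0, -6]
drop -> [0]
dup  -> [0, 0]
over -> [0, 0, 0]
swap -> [0, 0, 0]
dup  -> [0, 0, 0, 0]
swap -> [0, 0, 0, 0]
-    -> [0, 0, 0]
over -> [0, 0, 0, 0]
swap -> [0, 0, 0, 0]
dup  -> [0, 0, 0, 0, 0]
-    -> [0, 0, 0, 0]
swap -> [0, 0, 0, 0]
-    -> [0, 0, 0]
+    -> [0, 0]
swap -> [0, 0]
dup  -> [0, 0, 0]

0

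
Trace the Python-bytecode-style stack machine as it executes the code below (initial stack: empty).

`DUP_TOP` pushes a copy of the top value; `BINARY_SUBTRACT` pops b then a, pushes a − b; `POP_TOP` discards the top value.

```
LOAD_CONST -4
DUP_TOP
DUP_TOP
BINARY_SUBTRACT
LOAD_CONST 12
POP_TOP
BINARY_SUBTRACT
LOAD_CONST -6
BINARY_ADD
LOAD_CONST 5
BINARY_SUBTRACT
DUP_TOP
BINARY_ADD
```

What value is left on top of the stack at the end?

-30

LOAD_CONST -4   → [-4]
DUP_TOP         → [-4, -4]
DUP_TOP         → [-4, -4, -4]
BINARY_SUBTRACT → [-4, 0]
LOAD_CONST 12   → [-4, 0, 12]
POP_TOP         → [-4, 0]
BINARY_SUBTRACT → [-4]
LOAD_CONST -6   → [-4, -6]
BINARY_ADD      → [-10]
LOAD_CONST 5    → [-10, 5]
BINARY_SUBTRACT → [-15]
DUP_TOP         → [-15, -15]
BINARY_ADD      → [-30]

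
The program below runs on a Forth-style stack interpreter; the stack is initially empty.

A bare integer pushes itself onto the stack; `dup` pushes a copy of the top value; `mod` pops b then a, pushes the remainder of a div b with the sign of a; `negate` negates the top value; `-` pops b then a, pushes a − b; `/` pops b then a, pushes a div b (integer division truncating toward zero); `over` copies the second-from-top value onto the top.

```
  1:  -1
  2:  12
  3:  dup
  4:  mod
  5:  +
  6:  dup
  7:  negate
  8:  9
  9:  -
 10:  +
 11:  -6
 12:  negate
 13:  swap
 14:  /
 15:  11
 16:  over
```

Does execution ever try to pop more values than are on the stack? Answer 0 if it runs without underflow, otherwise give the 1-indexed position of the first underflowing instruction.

-1     → -1
12     → -1 12
dup    → -1 12 12
mod    → -1 0
+      → -1
dup    → -1 -1
negate → -1 1
9      → -1 1 9
-      → -1 -8
+      → -9
-6     → -9 -6
negate → -9 6
swap   → 6 -9
/      → 0
11     → 0 11
over   → 0 11 0

0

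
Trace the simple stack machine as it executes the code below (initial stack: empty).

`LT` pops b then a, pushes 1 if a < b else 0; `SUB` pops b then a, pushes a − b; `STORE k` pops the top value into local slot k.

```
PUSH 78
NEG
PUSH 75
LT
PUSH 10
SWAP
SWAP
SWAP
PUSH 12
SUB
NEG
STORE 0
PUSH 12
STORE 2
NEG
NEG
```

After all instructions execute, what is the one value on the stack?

10

PUSH 78 → 78
NEG     → -78
PUSH 75 → -78 75
LT      → 1
PUSH 10 → 1 10
SWAP    → 10 1
SWAP    → 1 10
SWAP    → 10 1
PUSH 12 → 10 1 12
SUB     → 10 -11
NEG     → 10 11
STORE 0 → 10
PUSH 12 → 10 12
STORE 2 → 10
NEG     → -10
NEG     → 10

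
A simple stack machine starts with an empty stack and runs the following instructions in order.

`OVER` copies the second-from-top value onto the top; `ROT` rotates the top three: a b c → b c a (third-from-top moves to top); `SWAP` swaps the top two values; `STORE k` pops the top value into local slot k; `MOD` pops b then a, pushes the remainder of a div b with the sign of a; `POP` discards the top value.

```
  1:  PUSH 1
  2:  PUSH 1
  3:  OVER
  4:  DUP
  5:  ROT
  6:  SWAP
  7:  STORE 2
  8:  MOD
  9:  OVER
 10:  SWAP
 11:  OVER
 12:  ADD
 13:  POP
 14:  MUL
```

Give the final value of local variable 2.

1

PUSH 1  → 1
PUSH 1  → 1 1
OVER    → 1 1 1
DUP     → 1 1 1 1
ROT     → 1 1 1 1
SWAP    → 1 1 1 1
STORE 2 → 1 1 1
MOD     → 1 0
OVER    → 1 0 1
SWAP    → 1 1 0
OVER    → 1 1 0 1
ADD     → 1 1 1
POP     → 1 1
MUL     → 1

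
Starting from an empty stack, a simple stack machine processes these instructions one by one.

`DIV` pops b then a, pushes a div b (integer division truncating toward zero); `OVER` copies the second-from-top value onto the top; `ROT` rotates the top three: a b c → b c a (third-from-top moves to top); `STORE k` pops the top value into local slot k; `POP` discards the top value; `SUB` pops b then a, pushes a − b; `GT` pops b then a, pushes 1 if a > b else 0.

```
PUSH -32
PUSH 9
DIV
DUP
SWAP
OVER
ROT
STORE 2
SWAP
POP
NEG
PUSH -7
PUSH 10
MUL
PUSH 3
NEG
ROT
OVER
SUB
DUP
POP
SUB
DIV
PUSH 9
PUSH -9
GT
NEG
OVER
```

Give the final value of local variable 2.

-3

PUSH -32  -32
PUSH 9    -32 9
DIV       -3
DUP       -3 -3
SWAP      -3 -3
OVER      -3 -3 -3
ROT       -3 -3 -3
STORE 2   -3 -3
SWAP      -3 -3
POP       -3
NEG       3
PUSH -7   3 -7
PUSH 10   3 -7 10
MUL       3 -70
PUSH 3    3 -70 3
NEG       3 -70 -3
ROT       -70 -3 3
OVER      -70 -3 3 -3
SUB       -70 -3 6
DUP       -70 -3 6 6
POP       -70 -3 6
SUB       -70 -9
DIV       7
PUSH 9    7 9
PUSH -9   7 9 -9
GT        7 1
NEG       7 -1
OVER      7 -1 7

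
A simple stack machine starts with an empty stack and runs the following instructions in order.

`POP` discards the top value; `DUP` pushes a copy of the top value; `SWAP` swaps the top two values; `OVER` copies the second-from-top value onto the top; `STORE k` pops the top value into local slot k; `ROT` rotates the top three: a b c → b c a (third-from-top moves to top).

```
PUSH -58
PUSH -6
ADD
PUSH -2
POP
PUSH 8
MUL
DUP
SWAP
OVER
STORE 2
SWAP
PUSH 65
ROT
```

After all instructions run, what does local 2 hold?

PUSH -58 → -58
PUSH -6  → -58 -6
ADD      → -64
PUSH -2  → -64 -2
POP      → -64
PUSH 8   → -64 8
MUL      → -512
DUP      → -512 -512
SWAP     → -512 -512
OVER     → -512 -512 -512
STORE 2  → -512 -512
SWAP     → -512 -512
PUSH 65  → -512 -512 65
ROT      → -512 65 -512

-512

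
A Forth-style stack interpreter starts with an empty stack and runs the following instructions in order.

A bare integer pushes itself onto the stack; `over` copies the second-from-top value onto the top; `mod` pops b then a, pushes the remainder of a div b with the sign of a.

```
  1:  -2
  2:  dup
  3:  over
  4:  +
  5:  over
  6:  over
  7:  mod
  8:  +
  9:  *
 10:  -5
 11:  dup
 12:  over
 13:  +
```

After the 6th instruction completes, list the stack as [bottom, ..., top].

-2   → -2
dup  → -2 -2
over → -2 -2 -2
+    → -2 -4
over → -2 -4 -2
over → -2 -4 -2 -4

[-2, -4, -2, -4]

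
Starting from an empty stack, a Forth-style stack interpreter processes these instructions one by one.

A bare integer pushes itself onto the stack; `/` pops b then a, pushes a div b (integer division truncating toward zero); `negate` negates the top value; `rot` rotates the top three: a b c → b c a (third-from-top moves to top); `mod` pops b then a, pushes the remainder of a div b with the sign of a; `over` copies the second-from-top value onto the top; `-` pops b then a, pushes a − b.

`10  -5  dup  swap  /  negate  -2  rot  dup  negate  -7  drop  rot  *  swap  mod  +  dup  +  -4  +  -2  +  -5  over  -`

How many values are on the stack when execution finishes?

2

10      10
-5      10 -5
dup     10 -5 -5
swap    10 -5 -5
/       10 1
negate  10 -1
-2      10 -1 -2
rot     -1 -2 10
dup     -1 -2 10 10
negate  -1 -2 10 -10
-7      -1 -2 10 -10 -7
drop    -1 -2 10 -10
rot     -1 10 -10 -2
*       -1 10 20
swap    -1 20 10
mod     -1 0
+       -1
dup     -1 -1
+       -2
-4      -2 -4
+       -6
-2      -6 -2
+       -8
-5      -8 -5
over    -8 -5 -8
-       -8 3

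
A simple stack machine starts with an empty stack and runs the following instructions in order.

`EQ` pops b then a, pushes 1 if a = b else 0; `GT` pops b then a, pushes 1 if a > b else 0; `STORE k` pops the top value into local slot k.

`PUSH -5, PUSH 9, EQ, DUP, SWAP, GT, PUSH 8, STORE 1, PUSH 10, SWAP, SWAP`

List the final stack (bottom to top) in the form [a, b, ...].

PUSH -5  [-5]
PUSH 9   [-5, 9]
EQ       [0]
DUP      [0, 0]
SWAP     [0, 0]
GT       [0]
PUSH 8   [0, 8]
STORE 1  [0]
PUSH 10  [0, 10]
SWAP     [10, 0]
SWAP     [0, 10]

[0, 10]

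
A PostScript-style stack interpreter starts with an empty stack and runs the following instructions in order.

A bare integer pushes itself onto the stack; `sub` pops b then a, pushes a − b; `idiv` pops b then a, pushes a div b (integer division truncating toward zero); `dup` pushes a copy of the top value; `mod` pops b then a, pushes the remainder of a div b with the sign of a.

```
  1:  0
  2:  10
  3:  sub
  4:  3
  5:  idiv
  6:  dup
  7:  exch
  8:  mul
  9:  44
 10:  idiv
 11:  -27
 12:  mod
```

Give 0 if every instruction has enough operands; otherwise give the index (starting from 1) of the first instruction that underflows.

0

0     [0]
10    [0, 10]
sub   [-10]
3     [-10, 3]
idiv  [-3]
dup   [-3, -3]
exch  [-3, -3]
mul   [9]
44    [9, 44]
idiv  [0]
-27   [0, -27]
mod   [0]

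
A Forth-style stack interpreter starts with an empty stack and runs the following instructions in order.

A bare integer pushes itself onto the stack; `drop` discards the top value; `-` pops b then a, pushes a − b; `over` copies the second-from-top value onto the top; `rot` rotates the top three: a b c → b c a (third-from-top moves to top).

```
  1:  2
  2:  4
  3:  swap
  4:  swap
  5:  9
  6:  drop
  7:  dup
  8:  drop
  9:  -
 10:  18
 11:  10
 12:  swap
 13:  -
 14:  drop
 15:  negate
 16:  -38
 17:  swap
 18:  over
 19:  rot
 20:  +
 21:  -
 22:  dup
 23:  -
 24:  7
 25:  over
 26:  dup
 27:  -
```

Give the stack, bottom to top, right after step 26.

2      → [2]
4      → [2, 4]
swap   → [4, 2]
swap   → [2, 4]
9      → [2, 4, 9]
drop   → [2, 4]
dup    → [2, 4, 4]
drop   → [2, 4]
-      → [-2]
18     → [-2, 18]
10     → [-2, 18, 10]
swap   → [-2, 10, 18]
-      → [-2, -8]
drop   → [-2]
negate → [2]
-38    → [2, -38]
swap   → [-38, 2]
over   → [-38, 2, -38]
rot    → [2, -38, -38]
+      → [2, -76]
-      → [78]
dup    → [78, 78]
-      → [0]
7      → [0, 7]
over   → [0, 7, 0]
dup    → [0, 7, 0, 0]

[0, 7, 0, 0]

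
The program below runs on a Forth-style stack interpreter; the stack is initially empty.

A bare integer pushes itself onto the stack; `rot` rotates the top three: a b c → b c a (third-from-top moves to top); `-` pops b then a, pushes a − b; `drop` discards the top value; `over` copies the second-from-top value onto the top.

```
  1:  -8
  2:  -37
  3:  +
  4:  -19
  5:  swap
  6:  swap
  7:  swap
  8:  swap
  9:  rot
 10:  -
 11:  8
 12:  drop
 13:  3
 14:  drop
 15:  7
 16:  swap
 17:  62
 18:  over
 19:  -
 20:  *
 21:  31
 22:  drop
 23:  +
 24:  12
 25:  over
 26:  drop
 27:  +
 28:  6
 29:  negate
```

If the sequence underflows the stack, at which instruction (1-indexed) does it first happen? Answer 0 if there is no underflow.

9

-8    -8
-37   -8 -37
+     -45
-19   -45 -19
swap  -19 -45
swap  -45 -19
swap  -19 -45
swap  -45 -19
rot  — needs 3 operands, stack has 2 → underflow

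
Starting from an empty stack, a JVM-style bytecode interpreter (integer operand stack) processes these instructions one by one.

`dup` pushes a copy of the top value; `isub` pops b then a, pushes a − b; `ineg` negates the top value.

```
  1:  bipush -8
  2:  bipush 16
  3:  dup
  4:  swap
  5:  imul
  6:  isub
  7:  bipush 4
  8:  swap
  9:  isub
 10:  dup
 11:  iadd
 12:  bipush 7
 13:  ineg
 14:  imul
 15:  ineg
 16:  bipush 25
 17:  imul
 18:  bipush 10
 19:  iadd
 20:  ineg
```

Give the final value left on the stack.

-93810

bipush -8 → -8
bipush 16 → -8 16
dup       → -8 16 16
swap      → -8 16 16
imul      → -8 256
isub      → -264
bipush 4  → -264 4
swap      → 4 -264
isub      → 268
dup       → 268 268
iadd      → 536
bipush 7  → 536 7
ineg      → 536 -7
imul      → -3752
ineg      → 3752
bipush 25 → 3752 25
imul      → 93800
bipush 10 → 93800 10
iadd      → 93810
ineg      → -93810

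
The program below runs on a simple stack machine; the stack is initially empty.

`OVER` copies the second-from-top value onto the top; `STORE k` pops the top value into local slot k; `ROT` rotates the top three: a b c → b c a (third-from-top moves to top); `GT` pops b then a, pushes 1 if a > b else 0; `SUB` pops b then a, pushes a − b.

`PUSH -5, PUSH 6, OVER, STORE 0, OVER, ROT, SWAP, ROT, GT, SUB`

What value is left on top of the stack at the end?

-5

PUSH -5 → [-5]
PUSH 6  → [-5, 6]
OVER    → [-5, 6, -5]
STORE 0 → [-5, 6]
OVER    → [-5, 6, -5]
ROT     → [6, -5, -5]
SWAP    → [6, -5, -5]
ROT     → [-5, -5, 6]
GT      → [-5, 0]
SUB     → [-5]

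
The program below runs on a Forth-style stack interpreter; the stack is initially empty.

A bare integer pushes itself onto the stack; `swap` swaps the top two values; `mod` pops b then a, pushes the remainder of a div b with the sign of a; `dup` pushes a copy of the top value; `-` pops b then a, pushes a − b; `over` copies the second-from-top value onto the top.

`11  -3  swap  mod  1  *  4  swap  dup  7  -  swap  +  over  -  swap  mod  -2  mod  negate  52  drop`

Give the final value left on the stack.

1

11      [11]
-3      [11, -3]
swap    [-3, 11]
mod     [-3]
1       [-3, 1]
*       [-3]
4       [-3, 4]
swap    [4, -3]
dup     [4, -3, -3]
7       [4, -3, -3, 7]
-       [4, -3, -10]
swap    [4, -10, -3]
+       [4, -13]
over    [4, -13, 4]
-       [4, -17]
swap    [-17, 4]
mod     [-1]
-2      [-1, -2]
mod     [-1]
negate  [1]
52      [1, 52]
drop    [1]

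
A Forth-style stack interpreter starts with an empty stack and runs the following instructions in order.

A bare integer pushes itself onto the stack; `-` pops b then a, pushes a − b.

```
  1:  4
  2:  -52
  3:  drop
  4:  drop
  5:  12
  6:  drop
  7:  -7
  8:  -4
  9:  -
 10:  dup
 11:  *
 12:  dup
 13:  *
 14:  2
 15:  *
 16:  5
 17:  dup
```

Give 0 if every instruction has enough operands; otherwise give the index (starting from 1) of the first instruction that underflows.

4     [4]
-52   [4, -52]
drop  [4]
drop  []
12    [12]
drop  []
-7    [-7]
-4    [-7, -4]
-     [-3]
dup   [-3, -3]
*     [9]
dup   [9, 9]
*     [81]
2     [81, 2]
*     [162]
5     [162, 5]
dup   [162, 5, 5]

0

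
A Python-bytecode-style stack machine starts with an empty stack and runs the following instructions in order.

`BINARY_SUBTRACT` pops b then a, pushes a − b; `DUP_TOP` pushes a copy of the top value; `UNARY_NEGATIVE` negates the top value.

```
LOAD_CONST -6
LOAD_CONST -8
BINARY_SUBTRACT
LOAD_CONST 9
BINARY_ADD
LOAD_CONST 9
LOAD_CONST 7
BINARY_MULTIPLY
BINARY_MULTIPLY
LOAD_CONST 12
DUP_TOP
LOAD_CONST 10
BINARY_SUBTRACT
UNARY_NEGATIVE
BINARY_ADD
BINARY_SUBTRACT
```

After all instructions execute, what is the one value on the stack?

LOAD_CONST -6   → [-6]
LOAD_CONST -8   → [-6, -8]
BINARY_SUBTRACT → [2]
LOAD_CONST 9    → [2, 9]
BINARY_ADD      → [11]
LOAD_CONST 9    → [11, 9]
LOAD_CONST 7    → [11, 9, 7]
BINARY_MULTIPLY → [11, 63]
BINARY_MULTIPLY → [693]
LOAD_CONST 12   → [693, 12]
DUP_TOP         → [693, 12, 12]
LOAD_CONST 10   → [693, 12, 12, 10]
BINARY_SUBTRACT → [693, 12, 2]
UNARY_NEGATIVE  → [693, 12, -2]
BINARY_ADD      → [693, 10]
BINARY_SUBTRACT → [683]

683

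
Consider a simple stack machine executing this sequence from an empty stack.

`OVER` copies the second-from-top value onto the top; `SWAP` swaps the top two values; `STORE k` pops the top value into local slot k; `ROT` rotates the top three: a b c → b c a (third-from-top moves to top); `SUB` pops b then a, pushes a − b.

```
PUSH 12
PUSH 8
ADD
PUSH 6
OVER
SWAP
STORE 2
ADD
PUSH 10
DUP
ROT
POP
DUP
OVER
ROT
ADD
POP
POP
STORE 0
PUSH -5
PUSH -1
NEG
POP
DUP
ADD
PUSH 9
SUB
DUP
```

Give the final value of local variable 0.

10

PUSH 12 -> 12
PUSH 8  -> 12 8
ADD     -> 20
PUSH 6  -> 20 6
OVER    -> 20 6 20
SWAP    -> 20 20 6
STORE 2 -> 20 20
ADD     -> 40
PUSH 10 -> 40 10
DUP     -> 40 10 10
ROT     -> 10 10 40
POP     -> 10 10
DUP     -> 10 10 10
OVER    -> 10 10 10 10
ROT     -> 10 10 10 10
ADD     -> 10 10 20
POP     -> 10 10
POP     -> 10
STORE 0 -> (empty)
PUSH -5 -> -5
PUSH -1 -> -5 -1
NEG     -> -5 1
POP     -> -5
DUP     -> -5 -5
ADD     -> -10
PUSH 9  -> -10 9
SUB     -> -19
DUP     -> -19 -19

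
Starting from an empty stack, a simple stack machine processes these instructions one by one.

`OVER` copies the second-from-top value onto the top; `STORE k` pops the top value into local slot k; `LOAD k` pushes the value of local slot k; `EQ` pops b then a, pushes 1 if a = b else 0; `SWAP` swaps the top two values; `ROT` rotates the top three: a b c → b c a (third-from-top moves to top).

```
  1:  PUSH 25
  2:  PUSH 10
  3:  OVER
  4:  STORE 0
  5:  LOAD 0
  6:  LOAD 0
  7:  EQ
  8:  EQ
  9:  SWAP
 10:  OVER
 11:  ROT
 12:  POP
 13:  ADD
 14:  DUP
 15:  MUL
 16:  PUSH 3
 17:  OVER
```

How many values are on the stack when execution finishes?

3

PUSH 25 → 25
PUSH 10 → 25 10
OVER    → 25 10 25
STORE 0 → 25 10
LOAD 0  → 25 10 25
LOAD 0  → 25 10 25 25
EQ      → 25 10 1
EQ      → 25 0
SWAP    → 0 25
OVER    → 0 25 0
ROT     → 25 0 0
POP     → 25 0
ADD     → 25
DUP     → 25 25
MUL     → 625
PUSH 3  → 625 3
OVER    → 625 3 625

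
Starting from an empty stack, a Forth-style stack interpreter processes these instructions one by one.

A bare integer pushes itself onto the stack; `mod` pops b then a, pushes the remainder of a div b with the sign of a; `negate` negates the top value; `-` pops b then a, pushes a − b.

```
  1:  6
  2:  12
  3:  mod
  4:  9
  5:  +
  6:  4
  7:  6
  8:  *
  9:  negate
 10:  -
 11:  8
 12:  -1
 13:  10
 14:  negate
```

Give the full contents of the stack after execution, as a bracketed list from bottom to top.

[39, 8, -1, -10]

6      -> 6
12     -> 6 12
mod    -> 6
9      -> 6 9
+      -> 15
4      -> 15 4
6      -> 15 4 6
*      -> 15 24
negate -> 15 -24
-      -> 39
8      -> 39 8
-1     -> 39 8 -1
10     -> 39 8 -1 10
negate -> 39 8 -1 -10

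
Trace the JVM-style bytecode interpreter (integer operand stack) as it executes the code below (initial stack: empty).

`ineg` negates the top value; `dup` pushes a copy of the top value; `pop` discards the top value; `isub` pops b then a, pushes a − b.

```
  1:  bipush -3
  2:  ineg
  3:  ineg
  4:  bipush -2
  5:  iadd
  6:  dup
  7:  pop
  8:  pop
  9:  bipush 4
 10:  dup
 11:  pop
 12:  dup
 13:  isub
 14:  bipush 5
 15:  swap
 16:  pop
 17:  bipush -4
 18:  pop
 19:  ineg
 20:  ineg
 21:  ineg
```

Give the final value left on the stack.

-5

bipush -3 → [-3]
ineg      → [3]
ineg      → [-3]
bipush -2 → [-3, -2]
iadd      → [-5]
dup       → [-5, -5]
pop       → [-5]
pop       → []
bipush 4  → [4]
dup       → [4, 4]
pop       → [4]
dup       → [4, 4]
isub      → [0]
bipush 5  → [0, 5]
swap      → [5, 0]
pop       → [5]
bipush -4 → [5, -4]
pop       → [5]
ineg      → [-5]
ineg      → [5]
ineg      → [-5]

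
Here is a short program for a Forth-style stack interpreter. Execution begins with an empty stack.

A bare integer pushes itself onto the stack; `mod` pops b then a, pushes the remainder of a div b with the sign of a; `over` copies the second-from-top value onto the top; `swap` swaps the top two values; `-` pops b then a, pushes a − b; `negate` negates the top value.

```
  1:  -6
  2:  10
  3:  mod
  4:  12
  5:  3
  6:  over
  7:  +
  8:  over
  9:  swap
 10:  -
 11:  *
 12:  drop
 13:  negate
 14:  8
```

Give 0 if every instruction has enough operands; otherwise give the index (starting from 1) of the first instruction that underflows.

-6     : -6
10     : -6 10
mod    : -6
12     : -6 12
3      : -6 12 3
over   : -6 12 3 12
+      : -6 12 15
over   : -6 12 15 12
swap   : -6 12 12 15
-      : -6 12 -3
*      : -6 -36
drop   : -6
negate : 6
8      : 6 8

0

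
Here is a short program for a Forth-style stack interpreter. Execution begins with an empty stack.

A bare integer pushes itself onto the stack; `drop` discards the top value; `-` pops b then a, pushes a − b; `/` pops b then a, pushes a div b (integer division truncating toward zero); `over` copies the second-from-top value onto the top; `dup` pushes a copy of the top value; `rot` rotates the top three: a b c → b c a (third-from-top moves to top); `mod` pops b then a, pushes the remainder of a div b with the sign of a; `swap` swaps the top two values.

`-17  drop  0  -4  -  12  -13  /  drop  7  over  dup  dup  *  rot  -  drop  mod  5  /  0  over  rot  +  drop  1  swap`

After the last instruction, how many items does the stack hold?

2

-17  → -17
drop → (empty)
0    → 0
-4   → 0 -4
-    → 4
12   → 4 12
-13  → 4 12 -13
/    → 4 0
drop → 4
7    → 4 7
over → 4 7 4
dup  → 4 7 4 4
dup  → 4 7 4 4 4
*    → 4 7 4 16
rot  → 4 4 16 7
-    → 4 4 9
drop → 4 4
mod  → 0
5    → 0 5
/    → 0
0    → 0 0
over → 0 0 0
rot  → 0 0 0
+    → 0 0
drop → 0
1    → 0 1
swap → 1 0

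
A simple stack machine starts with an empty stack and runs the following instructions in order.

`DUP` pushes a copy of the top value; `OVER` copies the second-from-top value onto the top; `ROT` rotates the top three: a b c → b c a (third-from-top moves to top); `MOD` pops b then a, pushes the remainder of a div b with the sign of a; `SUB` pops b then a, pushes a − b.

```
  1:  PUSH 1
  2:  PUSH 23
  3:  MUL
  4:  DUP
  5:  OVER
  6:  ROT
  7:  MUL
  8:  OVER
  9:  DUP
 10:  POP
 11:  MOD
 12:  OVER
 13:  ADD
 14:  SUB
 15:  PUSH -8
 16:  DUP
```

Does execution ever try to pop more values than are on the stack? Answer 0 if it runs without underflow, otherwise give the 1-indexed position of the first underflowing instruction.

PUSH 1  → [1]
PUSH 23 → [1, 23]
MUL     → [23]
DUP     → [23, 23]
OVER    → [23, 23, 23]
ROT     → [23, 23, 23]
MUL     → [23, 529]
OVER    → [23, 529, 23]
DUP     → [23, 529, 23, 23]
POP     → [23, 529, 23]
MOD     → [23, 0]
OVER    → [23, 0, 23]
ADD     → [23, 23]
SUB     → [0]
PUSH -8 → [0, -8]
DUP     → [0, -8, -8]

0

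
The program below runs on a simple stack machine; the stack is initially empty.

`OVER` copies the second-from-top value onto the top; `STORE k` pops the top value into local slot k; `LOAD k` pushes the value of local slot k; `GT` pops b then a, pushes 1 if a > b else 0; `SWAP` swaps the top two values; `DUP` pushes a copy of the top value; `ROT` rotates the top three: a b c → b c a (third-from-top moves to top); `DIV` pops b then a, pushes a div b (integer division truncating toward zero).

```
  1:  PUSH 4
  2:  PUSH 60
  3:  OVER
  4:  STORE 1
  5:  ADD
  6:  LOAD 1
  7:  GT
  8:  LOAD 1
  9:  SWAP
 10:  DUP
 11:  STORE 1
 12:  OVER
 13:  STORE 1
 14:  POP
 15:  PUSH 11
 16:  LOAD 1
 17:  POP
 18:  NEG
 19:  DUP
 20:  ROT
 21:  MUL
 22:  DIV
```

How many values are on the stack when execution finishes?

PUSH 4   4
PUSH 60  4 60
OVER     4 60 4
STORE 1  4 60
ADD      64
LOAD 1   64 4
GT       1
LOAD 1   1 4
SWAP     4 1
DUP      4 1 1
STORE 1  4 1
OVER     4 1 4
STORE 1  4 1
POP      4
PUSH 11  4 11
LOAD 1   4 11 4
POP      4 11
NEG      4 -11
DUP      4 -11 -11
ROT      -11 -11 4
MUL      -11 -44
DIV      0

1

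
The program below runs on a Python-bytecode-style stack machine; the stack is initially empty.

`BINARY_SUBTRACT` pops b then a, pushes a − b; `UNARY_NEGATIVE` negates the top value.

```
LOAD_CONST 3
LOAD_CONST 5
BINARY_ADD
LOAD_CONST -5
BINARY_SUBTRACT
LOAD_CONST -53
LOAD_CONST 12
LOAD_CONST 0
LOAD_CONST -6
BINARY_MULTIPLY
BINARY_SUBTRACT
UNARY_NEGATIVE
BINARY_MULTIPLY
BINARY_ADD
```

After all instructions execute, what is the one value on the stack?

649

LOAD_CONST 3     3
LOAD_CONST 5     3 5
BINARY_ADD       8
LOAD_CONST -5    8 -5
BINARY_SUBTRACT  13
LOAD_CONST -53   13 -53
LOAD_CONST 12    13 -53 12
LOAD_CONST 0     13 -53 12 0
LOAD_CONST -6    13 -53 12 0 -6
BINARY_MULTIPLY  13 -53 12 0
BINARY_SUBTRACT  13 -53 12
UNARY_NEGATIVE   13 -53 -12
BINARY_MULTIPLY  13 636
BINARY_ADD       649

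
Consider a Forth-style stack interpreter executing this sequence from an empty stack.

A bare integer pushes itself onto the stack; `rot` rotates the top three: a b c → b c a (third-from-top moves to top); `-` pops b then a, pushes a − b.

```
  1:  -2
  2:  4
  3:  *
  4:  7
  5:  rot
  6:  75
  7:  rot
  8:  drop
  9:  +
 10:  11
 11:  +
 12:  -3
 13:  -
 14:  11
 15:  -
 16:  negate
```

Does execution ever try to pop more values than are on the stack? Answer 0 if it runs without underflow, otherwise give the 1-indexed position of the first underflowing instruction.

5

-2 : -2
4  : -2 4
*  : -8
7  : -8 7
rot  — needs 3 operands, stack has 2 → underflow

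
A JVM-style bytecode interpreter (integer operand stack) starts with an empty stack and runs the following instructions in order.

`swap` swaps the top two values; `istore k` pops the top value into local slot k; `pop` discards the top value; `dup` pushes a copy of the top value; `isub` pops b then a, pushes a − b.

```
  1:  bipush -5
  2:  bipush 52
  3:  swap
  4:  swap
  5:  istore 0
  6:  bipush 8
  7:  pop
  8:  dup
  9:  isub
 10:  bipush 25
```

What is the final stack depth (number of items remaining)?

2

bipush -5 → -5
bipush 52 → -5 52
swap      → 52 -5
swap      → -5 52
istore 0  → -5
bipush 8  → -5 8
pop       → -5
dup       → -5 -5
isub      → 0
bipush 25 → 0 25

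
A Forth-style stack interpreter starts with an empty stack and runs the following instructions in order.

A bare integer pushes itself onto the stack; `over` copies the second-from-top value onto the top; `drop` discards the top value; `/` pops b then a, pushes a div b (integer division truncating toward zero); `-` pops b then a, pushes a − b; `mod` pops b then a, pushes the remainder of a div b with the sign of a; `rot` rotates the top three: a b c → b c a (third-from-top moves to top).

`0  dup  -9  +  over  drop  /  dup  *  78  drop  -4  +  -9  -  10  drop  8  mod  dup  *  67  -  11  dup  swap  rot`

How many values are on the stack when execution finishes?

0    : 0
dup  : 0 0
-9   : 0 0 -9
+    : 0 -9
over : 0 -9 0
drop : 0 -9
/    : 0
dup  : 0 0
*    : 0
78   : 0 78
drop : 0
-4   : 0 -4
+    : -4
-9   : -4 -9
-    : 5
10   : 5 10
drop : 5
8    : 5 8
mod  : 5
dup  : 5 5
*    : 25
67   : 25 67
-    : -42
11   : -42 11
dup  : -42 11 11
swap : -42 11 11
rot  : 11 11 -42

3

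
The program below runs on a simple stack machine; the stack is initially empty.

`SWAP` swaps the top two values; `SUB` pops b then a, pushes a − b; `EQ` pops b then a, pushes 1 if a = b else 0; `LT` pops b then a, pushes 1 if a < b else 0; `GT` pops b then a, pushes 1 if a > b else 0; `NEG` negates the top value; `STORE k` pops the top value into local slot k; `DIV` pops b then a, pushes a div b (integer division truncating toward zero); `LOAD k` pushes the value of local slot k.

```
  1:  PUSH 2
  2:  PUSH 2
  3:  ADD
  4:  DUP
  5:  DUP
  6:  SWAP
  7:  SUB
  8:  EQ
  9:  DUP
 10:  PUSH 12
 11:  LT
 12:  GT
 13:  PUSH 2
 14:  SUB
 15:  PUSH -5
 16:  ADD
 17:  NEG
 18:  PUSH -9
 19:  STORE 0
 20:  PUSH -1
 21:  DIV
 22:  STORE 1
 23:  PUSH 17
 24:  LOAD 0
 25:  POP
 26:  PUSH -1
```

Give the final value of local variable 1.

-7

PUSH 2   [2]
PUSH 2   [2, 2]
ADD      [4]
DUP      [4, 4]
DUP      [4, 4, 4]
SWAP     [4, 4, 4]
SUB      [4, 0]
EQ       [0]
DUP      [0, 0]
PUSH 12  [0, 0, 12]
LT       [0, 1]
GT       [0]
PUSH 2   [0, 2]
SUB      [-2]
PUSH -5  [-2, -5]
ADD      [-7]
NEG      [7]
PUSH -9  [7, -9]
STORE 0  [7]
PUSH -1  [7, -1]
DIV      [-7]
STORE 1  []
PUSH 17  [17]
LOAD 0   [17, -9]
POP      [17]
PUSH -1  [17, -1]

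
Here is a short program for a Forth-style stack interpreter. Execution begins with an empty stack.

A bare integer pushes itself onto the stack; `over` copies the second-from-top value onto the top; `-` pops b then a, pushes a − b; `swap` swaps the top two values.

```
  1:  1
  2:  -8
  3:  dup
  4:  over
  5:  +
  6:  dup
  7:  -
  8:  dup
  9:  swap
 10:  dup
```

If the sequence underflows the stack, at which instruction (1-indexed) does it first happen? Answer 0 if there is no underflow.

0

1    : [1]
-8   : [1, -8]
dup  : [1, -8, -8]
over : [1, -8, -8, -8]
+    : [1, -8, -16]
dup  : [1, -8, -16, -16]
-    : [1, -8, 0]
dup  : [1, -8, 0, 0]
swap : [1, -8, 0, 0]
dup  : [1, -8, 0, 0, 0]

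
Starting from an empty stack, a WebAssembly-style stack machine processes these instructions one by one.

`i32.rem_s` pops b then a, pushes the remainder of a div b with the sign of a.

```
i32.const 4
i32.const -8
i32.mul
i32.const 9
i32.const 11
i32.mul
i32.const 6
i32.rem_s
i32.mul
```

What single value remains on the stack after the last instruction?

i32.const 4  → [4]
i32.const -8 → [4, -8]
i32.mul      → [-32]
i32.const 9  → [-32, 9]
i32.const 11 → [-32, 9, 11]
i32.mul      → [-32, 99]
i32.const 6  → [-32, 99, 6]
i32.rem_s    → [-32, 3]
i32.mul      → [-96]

-96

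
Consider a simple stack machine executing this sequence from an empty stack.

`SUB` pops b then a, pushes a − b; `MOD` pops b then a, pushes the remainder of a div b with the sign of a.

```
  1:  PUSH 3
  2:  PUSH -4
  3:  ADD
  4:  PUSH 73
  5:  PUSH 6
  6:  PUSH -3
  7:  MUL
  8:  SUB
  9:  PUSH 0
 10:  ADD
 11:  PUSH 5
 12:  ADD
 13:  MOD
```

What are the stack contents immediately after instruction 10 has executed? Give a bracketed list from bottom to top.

PUSH 3   3
PUSH -4  3 -4
ADD      -1
PUSH 73  -1 73
PUSH 6   -1 73 6
PUSH -3  -1 73 6 -3
MUL      -1 73 -18
SUB      -1 91
PUSH 0   -1 91 0
ADD      -1 91

[-1, 91]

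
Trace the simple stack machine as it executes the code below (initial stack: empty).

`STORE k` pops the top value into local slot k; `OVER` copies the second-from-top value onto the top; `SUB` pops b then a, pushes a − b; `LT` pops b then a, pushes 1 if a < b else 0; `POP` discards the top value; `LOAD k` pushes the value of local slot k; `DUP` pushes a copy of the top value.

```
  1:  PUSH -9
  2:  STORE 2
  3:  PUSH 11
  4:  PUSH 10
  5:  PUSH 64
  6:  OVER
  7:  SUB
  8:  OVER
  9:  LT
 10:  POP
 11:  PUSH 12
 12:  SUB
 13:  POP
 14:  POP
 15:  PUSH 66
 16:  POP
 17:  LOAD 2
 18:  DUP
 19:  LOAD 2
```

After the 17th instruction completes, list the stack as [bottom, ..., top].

PUSH -9 : [-9]
STORE 2 : []
PUSH 11 : [11]
PUSH 10 : [11, 10]
PUSH 64 : [11, 10, 64]
OVER    : [11, 10, 64, 10]
SUB     : [11, 10, 54]
OVER    : [11, 10, 54, 10]
LT      : [11, 10, 0]
POP     : [11, 10]
PUSH 12 : [11, 10, 12]
SUB     : [11, -2]
POP     : [11]
POP     : []
PUSH 66 : [66]
POP     : []
LOAD 2  : [-9]

[-9]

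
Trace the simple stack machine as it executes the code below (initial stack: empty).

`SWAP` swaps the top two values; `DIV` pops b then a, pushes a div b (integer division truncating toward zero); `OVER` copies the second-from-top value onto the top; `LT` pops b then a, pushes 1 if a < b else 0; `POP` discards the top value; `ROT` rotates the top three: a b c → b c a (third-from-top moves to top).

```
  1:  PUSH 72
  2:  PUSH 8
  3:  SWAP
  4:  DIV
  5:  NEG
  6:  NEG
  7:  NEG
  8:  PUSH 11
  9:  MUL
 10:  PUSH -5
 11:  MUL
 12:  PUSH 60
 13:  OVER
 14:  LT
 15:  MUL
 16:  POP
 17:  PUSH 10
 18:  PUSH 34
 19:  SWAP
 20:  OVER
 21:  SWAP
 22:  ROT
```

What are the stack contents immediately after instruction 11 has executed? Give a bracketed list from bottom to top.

[0]

PUSH 72  72
PUSH 8   72 8
SWAP     8 72
DIV      0
NEG      0
NEG      0
NEG      0
PUSH 11  0 11
MUL      0
PUSH -5  0 -5
MUL      0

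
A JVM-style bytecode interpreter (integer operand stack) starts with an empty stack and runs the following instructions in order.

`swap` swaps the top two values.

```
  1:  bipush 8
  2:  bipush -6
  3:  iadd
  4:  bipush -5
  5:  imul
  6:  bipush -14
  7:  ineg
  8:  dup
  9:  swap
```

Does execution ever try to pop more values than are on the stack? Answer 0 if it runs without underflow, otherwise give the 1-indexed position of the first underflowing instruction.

bipush 8   : [8]
bipush -6  : [8, -6]
iadd       : [2]
bipush -5  : [2, -5]
imul       : [-10]
bipush -14 : [-10, -14]
ineg       : [-10, 14]
dup        : [-10, 14, 14]
swap       : [-10, 14, 14]

0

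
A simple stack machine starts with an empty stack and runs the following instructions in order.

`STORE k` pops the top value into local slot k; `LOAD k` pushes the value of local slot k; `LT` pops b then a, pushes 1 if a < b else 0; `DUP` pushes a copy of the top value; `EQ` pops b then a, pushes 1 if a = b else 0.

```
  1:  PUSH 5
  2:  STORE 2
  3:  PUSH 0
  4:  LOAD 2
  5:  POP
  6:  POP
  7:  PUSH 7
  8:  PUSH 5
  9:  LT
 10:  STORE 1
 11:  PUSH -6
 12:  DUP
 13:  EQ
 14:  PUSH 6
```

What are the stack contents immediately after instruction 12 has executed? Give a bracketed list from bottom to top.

[-6, -6]

PUSH 5  -> [5]
STORE 2 -> []
PUSH 0  -> [0]
LOAD 2  -> [0, 5]
POP     -> [0]
POP     -> []
PUSH 7  -> [7]
PUSH 5  -> [7, 5]
LT      -> [0]
STORE 1 -> []
PUSH -6 -> [-6]
DUP     -> [-6, -6]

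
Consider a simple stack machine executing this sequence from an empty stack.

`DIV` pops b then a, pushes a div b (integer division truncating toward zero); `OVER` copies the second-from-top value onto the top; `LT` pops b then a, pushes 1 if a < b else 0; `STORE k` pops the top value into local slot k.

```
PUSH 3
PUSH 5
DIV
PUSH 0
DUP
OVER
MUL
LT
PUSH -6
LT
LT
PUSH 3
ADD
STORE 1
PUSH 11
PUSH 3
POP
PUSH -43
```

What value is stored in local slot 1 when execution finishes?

3

PUSH 3   → 3
PUSH 5   → 3 5
DIV      → 0
PUSH 0   → 0 0
DUP      → 0 0 0
OVER     → 0 0 0 0
MUL      → 0 0 0
LT       → 0 0
PUSH -6  → 0 0 -6
LT       → 0 0
LT       → 0
PUSH 3   → 0 3
ADD      → 3
STORE 1  → (empty)
PUSH 11  → 11
PUSH 3   → 11 3
POP      → 11
PUSH -43 → 11 -43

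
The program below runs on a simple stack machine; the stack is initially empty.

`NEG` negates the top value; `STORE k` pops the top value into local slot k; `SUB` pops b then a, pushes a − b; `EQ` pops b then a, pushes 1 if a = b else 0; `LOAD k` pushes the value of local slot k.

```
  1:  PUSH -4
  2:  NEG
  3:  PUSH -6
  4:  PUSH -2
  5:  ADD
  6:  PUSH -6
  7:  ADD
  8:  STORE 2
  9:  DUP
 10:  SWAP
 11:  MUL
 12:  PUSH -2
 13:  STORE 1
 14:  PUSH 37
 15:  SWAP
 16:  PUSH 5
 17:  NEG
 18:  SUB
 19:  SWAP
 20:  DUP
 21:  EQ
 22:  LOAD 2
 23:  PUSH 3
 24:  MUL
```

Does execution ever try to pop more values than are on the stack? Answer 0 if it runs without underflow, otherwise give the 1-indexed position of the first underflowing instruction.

PUSH -4  [-4]
NEG      [4]
PUSH -6  [4, -6]
PUSH -2  [4, -6, -2]
ADD      [4, -8]
PUSH -6  [4, -8, -6]
ADD      [4, -14]
STORE 2  [4]
DUP      [4, 4]
SWAP     [4, 4]
MUL      [16]
PUSH -2  [16, -2]
STORE 1  [16]
PUSH 37  [16, 37]
SWAP     [37, 16]
PUSH 5   [37, 16, 5]
NEG      [37, 16, -5]
SUB      [37, 21]
SWAP     [21, 37]
DUP      [21, 37, 37]
EQ       [21, 1]
LOAD 2   [21, 1, -14]
PUSH 3   [21, 1, -14, 3]
MUL      [21, 1, -42]

0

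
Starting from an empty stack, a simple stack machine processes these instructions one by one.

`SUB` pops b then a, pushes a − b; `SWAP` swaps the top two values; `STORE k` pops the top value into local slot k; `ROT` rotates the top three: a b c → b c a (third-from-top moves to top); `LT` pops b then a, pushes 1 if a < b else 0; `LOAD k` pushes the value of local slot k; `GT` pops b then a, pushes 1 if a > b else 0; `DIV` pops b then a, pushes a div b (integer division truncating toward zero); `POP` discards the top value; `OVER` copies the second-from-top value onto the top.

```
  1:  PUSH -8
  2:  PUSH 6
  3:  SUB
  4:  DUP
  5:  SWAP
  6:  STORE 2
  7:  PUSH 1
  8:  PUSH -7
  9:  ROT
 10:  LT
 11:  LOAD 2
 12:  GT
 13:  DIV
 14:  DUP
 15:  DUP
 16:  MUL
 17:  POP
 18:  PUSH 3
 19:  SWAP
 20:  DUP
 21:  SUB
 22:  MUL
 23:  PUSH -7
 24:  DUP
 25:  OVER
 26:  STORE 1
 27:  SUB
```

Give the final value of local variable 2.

PUSH -8 → [-8]
PUSH 6  → [-8, 6]
SUB     → [-14]
DUP     → [-14, -14]
SWAP    → [-14, -14]
STORE 2 → [-14]
PUSH 1  → [-14, 1]
PUSH -7 → [-14, 1, -7]
ROT     → [1, -7, -14]
LT      → [1, 0]
LOAD 2  → [1, 0, -14]
GT      → [1, 1]
DIV     → [1]
DUP     → [1, 1]
DUP     → [1, 1, 1]
MUL     → [1, 1]
POP     → [1]
PUSH 3  → [1, 3]
SWAP    → [3, 1]
DUP     → [3, 1, 1]
SUB     → [3, 0]
MUL     → [0]
PUSH -7 → [0, -7]
DUP     → [0, -7, -7]
OVER    → [0, -7, -7, -7]
STORE 1 → [0, -7, -7]
SUB     → [0, 0]

-14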